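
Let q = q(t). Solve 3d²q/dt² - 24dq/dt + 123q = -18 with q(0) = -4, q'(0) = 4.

q = -6/41 - 158*cos(5*t)*exp(4*t)/41 + 796*exp(4*t)*sin(5*t)/205

Divide through by 3: q'' - 8q' + 41q = -6.
Characteristic equation r² - 8r + 41 = 0 has discriminant (-8)² - 4·(41) = -100 < 0, so r = 4 ± 5i.
Hence q_h = C1*cos(5*t)*exp(4*t) + C2*exp(4*t)*sin(5*t).
For the particular solution try q_p = A0. Substituting and matching coefficients of each power of t gives A0 = -6/41, so q_p = -6/41.
General solution: q = -6/41 + C1*cos(5*t)*exp(4*t) + C2*exp(4*t)*sin(5*t).
Apply the initial conditions: q(0) = -6/41 + C1 = -4 and q'(0) = 4*C1 + 5*C2 = 4. Solving gives C1 = -158/41, C2 = 796/205.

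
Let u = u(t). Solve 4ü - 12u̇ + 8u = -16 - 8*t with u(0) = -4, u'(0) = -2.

u = -7/2 - t - exp(2*t)/2

Divide through by 4: u'' - 3u' + 2u = -4 - 2*t.
Characteristic equation r² - 3r + 2 = 0 factors as (r - 1)(r - 2) = 0, so r = 1, 2.
Hence u_h = C1*exp(t) + C2*exp(2*t).
For the particular solution try u_p = A0 + A1*t. Substituting and matching coefficients of each power of t gives A0 = -7/2, A1 = -1, so u_p = -7/2 - t.
General solution: u = -7/2 - t + C1*exp(t) + C2*exp(2*t).
Apply the initial conditions: u(0) = -7/2 + C1 + C2 = -4 and u'(0) = -1 + C1 + 2*C2 = -2. Solving gives C1 = 0, C2 = -1/2.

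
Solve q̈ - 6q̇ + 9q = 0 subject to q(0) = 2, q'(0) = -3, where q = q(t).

Characteristic equation r² - 6r + 9 = 0 has discriminant (-6)² - 4·(9) = 0, so r = 3 is a repeated root.
Hence q_h = (C1 + C2*t)*exp(3*t).
Apply the initial conditions: q(0) = C1 = 2 and q'(0) = C2 + 3*C1 = -3. Solving gives C1 = 2, C2 = -9.

q = 2*exp(3*t) - 9*t*exp(3*t)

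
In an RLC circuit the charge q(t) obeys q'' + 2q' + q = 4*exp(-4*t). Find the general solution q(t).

Characteristic equation r² + 2r + 1 = 0 has discriminant (2)² - 4·(1) = 0, so r = -1 is a repeated root.
Hence q_h = (C1 + C2*t)*exp(-t).
Try q_p = A*exp(-4*t). Substituting into the equation and dividing by exp(-4*t) gives A = 4/9, so q_p = 4*exp(-4*t)/9.

q = 4*exp(-4*t)/9 + C1*exp(-t) + C2*t*exp(-t)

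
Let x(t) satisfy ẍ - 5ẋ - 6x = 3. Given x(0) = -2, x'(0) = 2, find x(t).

Characteristic equation r² - 5r - 6 = 0 factors as (r + 1)(r - 6) = 0, so r = -1, 6.
Hence x_h = C1*exp(-t) + C2*exp(6*t).
For the particular solution try x_p = A0. Substituting and matching coefficients of each power of t gives A0 = -1/2, so x_p = -1/2.
General solution: x = -1/2 + C1*exp(-t) + C2*exp(6*t).
Apply the initial conditions: x(0) = -1/2 + C1 + C2 = -2 and x'(0) = -C1 + 6*C2 = 2. Solving gives C1 = -11/7, C2 = 1/14.

x = -1/2 - 11*exp(-t)/7 + exp(6*t)/14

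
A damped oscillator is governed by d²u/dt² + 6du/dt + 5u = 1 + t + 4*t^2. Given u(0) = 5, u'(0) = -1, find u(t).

u = 243/125 + 4*exp(-t) - 118*exp(-5*t)/125 - 43*t/25 + 4*t**2/5

Characteristic equation r² + 6r + 5 = 0 factors as (r + 1)(r + 5) = 0, so r = -1, -5.
Hence u_h = C1*exp(-t) + C2*exp(-5*t).
For the particular solution try u_p = A0 + A1*t + A2*t^2. Substituting and matching coefficients of each power of t gives A0 = 243/125, A1 = -43/25, A2 = 4/5, so u_p = 243/125 - 43*t/25 + 4*t^2/5.
General solution: u = 243/125 - 43*t/25 + 4*t^2/5 + C1*exp(-t) + C2*exp(-5*t).
Apply the initial conditions: u(0) = 243/125 + C1 + C2 = 5 and u'(0) = -43/25 - C1 - 5*C2 = -1. Solving gives C1 = 4, C2 = -118/125.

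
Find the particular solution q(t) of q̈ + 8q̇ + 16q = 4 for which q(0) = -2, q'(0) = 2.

Characteristic equation r² + 8r + 16 = 0 has discriminant (8)² - 4·(16) = 0, so r = -4 is a repeated root.
Hence q_h = (C1 + C2*t)*exp(-4*t).
For the particular solution try q_p = A0. Substituting and matching coefficients of each power of t gives A0 = 1/4, so q_p = 1/4.
General solution: q = 1/4 + C1*exp(-4*t) + C2*t*exp(-4*t).
Apply the initial conditions: q(0) = 1/4 + C1 = -2 and q'(0) = C2 - 4*C1 = 2. Solving gives C1 = -9/4, C2 = -7.

q = 1/4 - 9*exp(-4*t)/4 - 7*t*exp(-4*t)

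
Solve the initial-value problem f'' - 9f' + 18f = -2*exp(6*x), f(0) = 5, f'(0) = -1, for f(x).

Characteristic equation r² - 9r + 18 = 0 factors as (r - 3)(r - 6) = 0, so r = 3, 6.
Hence f_h = C1*exp(3*x) + C2*exp(6*x).
Since exp(6*x) solves the homogeneous equation (r = 6 is a root of multiplicity 1), multiply the trial by x. Try f_p = A*x*exp(6*x). Substituting into the equation and dividing by exp(6*x) gives A = -2/3, so f_p = -2*x*exp(6*x)/3.
General solution: f = C1*exp(3*x) + C2*exp(6*x) - 2*x*exp(6*x)/3.
Apply the initial conditions: f(0) = C1 + C2 = 5 and f'(0) = -2/3 + 3*C1 + 6*C2 = -1. Solving gives C1 = 91/9, C2 = -46/9.

f = -46*exp(6*x)/9 + 91*exp(3*x)/9 - 2*x*exp(6*x)/3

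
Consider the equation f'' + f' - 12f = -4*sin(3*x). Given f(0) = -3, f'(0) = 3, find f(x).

Characteristic equation r² + r - 12 = 0 factors as (r + 4)(r - 3) = 0, so r = -4, 3.
Hence f_h = C1*exp(-4*x) + C2*exp(3*x).
Try f_p = A*cos(3*x) + B*sin(3*x). Substituting and equating the coefficients of cos(3x) and sin(3x) gives A = 2/75, B = 14/75, so f_p = 2*cos(3*x)/75 + 14*sin(3*x)/75.
General solution: f = 2*cos(3*x)/75 + 14*sin(3*x)/75 + C1*exp(-4*x) + C2*exp(3*x).
Apply the initial conditions: f(0) = 2/75 + C1 + C2 = -3 and f'(0) = 14/25 - 4*C1 + 3*C2 = 3. Solving gives C1 = -288/175, C2 = -29/21.

f = -288*exp(-4*x)/175 - 29*exp(3*x)/21 + 2*cos(3*x)/75 + 14*sin(3*x)/75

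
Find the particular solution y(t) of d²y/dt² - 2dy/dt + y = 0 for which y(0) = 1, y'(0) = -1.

y = -2*t*exp(t) + exp(t)

Characteristic equation r² - 2r + 1 = 0 has discriminant (-2)² - 4·(1) = 0, so r = 1 is a repeated root.
Hence y_h = (C1 + C2*t)*exp(t).
Apply the initial conditions: y(0) = C1 = 1 and y'(0) = C1 + C2 = -1. Solving gives C1 = 1, C2 = -2.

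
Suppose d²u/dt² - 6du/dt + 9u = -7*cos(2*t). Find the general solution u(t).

Characteristic equation r² - 6r + 9 = 0 has discriminant (-6)² - 4·(9) = 0, so r = 3 is a repeated root.
Hence u_h = (C1 + C2*t)*exp(3*t).
Try u_p = A*cos(2*t) + B*sin(2*t). Substituting and equating the coefficients of cos(2t) and sin(2t) gives A = -35/169, B = 84/169, so u_p = -35*cos(2*t)/169 + 84*sin(2*t)/169.

u = -35*cos(2*t)/169 + 84*sin(2*t)/169 + C1*exp(3*t) + C2*t*exp(3*t)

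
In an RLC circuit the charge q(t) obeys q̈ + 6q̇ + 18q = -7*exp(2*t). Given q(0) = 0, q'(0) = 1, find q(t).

Characteristic equation r² + 6r + 18 = 0 has discriminant (6)² - 4·(18) = -36 < 0, so r = -3 ± 3i.
Hence q_h = C1*cos(3*t)*exp(-3*t) + C2*exp(-3*t)*sin(3*t).
Try q_p = A*exp(2*t). Substituting into the equation and dividing by exp(2*t) gives A = -7/34, so q_p = -7*exp(2*t)/34.
General solution: q = -7*exp(2*t)/34 + C1*cos(3*t)*exp(-3*t) + C2*exp(-3*t)*sin(3*t).
Apply the initial conditions: q(0) = -7/34 + C1 = 0 and q'(0) = -7/17 - 3*C1 + 3*C2 = 1. Solving gives C1 = 7/34, C2 = 23/34.

q = -7*exp(2*t)/34 + 7*cos(3*t)*exp(-3*t)/34 + 23*exp(-3*t)*sin(3*t)/34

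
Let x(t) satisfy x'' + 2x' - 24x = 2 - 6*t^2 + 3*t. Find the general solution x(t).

Characteristic equation r² + 2r - 24 = 0 factors as (r + 6)(r - 4) = 0, so r = -6, 4.
Hence x_h = C1*exp(-6*t) + C2*exp(4*t).
For the particular solution try x_p = A0 + A1*t + A2*t^2. Substituting and matching coefficients of each power of t gives A0 = -5/72, A1 = -1/12, A2 = 1/4, so x_p = -5/72 - t/12 + t^2/4.

x = -5/72 - t/12 + t**2/4 + C1*exp(-6*t) + C2*exp(4*t)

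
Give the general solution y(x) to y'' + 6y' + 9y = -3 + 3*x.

Characteristic equation r² + 6r + 9 = 0 has discriminant (6)² - 4·(9) = 0, so r = -3 is a repeated root.
Hence y_h = (C1 + C2*x)*exp(-3*x).
For the particular solution try y_p = A0 + A1*x. Substituting and matching coefficients of each power of x gives A0 = -5/9, A1 = 1/3, so y_p = -5/9 + x/3.

y = -5/9 + x/3 + C1*exp(-3*x) + C2*x*exp(-3*x)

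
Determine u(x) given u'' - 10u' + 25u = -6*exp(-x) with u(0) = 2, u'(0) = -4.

Characteristic equation r² - 10r + 25 = 0 has discriminant (-10)² - 4·(25) = 0, so r = 5 is a repeated root.
Hence u_h = (C1 + C2*x)*exp(5*x).
Try u_p = A*exp(-x). Substituting into the equation and dividing by exp(-x) gives A = -1/6, so u_p = -exp(-x)/6.
General solution: u = -exp(-x)/6 + C1*exp(5*x) + C2*x*exp(5*x).
Apply the initial conditions: u(0) = -1/6 + C1 = 2 and u'(0) = 1/6 + C2 + 5*C1 = -4. Solving gives C1 = 13/6, C2 = -15.

u = -exp(-x)/6 + 13*exp(5*x)/6 - 15*x*exp(5*x)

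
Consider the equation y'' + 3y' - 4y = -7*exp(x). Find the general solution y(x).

y = C1*exp(-4*x) + C2*exp(x) - 7*x*exp(x)/5

Characteristic equation r² + 3r - 4 = 0 factors as (r + 4)(r - 1) = 0, so r = -4, 1.
Hence y_h = C1*exp(-4*x) + C2*exp(x).
Since exp(x) solves the homogeneous equation (r = 1 is a root of multiplicity 1), multiply the trial by x. Try y_p = A*x*exp(x). Substituting into the equation and dividing by exp(x) gives A = -7/5, so y_p = -7*x*exp(x)/5.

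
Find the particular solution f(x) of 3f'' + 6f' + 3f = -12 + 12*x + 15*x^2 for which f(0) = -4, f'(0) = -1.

Divide through by 3: f'' + 2f' + f = -4 + 4*x + 5*x^2.
Characteristic equation r² + 2r + 1 = 0 has discriminant (2)² - 4·(1) = 0, so r = -1 is a repeated root.
Hence f_h = (C1 + C2*x)*exp(-x).
For the particular solution try f_p = A0 + A1*x + A2*x^2. Substituting and matching coefficients of each power of x gives A0 = 18, A1 = -16, A2 = 5, so f_p = 18 - 16*x + 5*x^2.
General solution: f = 18 - 16*x + 5*x^2 + C1*exp(-x) + C2*x*exp(-x).
Apply the initial conditions: f(0) = 18 + C1 = -4 and f'(0) = -16 + C2 - C1 = -1. Solving gives C1 = -22, C2 = -7.

f = 18 - 22*exp(-x) - 16*x + 5*x**2 - 7*x*exp(-x)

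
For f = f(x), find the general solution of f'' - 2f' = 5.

f = C2 - 5*x/2 + C1*exp(2*x)

Characteristic equation r² - 2r = 0 factors as (r - 2)r = 0, so r = 2, 0.
Hence f_h = C1*exp(2*x) + C2.
Since 1 solves the homogeneous equation (r = 0 is a root of multiplicity 1), multiply the trial by x. Try f_p = A*x. Substituting into the equation and dividing by 1 gives A = -5/2, so f_p = -5*x/2.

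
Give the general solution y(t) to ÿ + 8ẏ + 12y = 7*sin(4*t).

y = -14*cos(4*t)/65 - 7*sin(4*t)/260 + C1*exp(-2*t) + C2*exp(-6*t)

Characteristic equation r² + 8r + 12 = 0 factors as (r + 2)(r + 6) = 0, so r = -2, -6.
Hence y_h = C1*exp(-2*t) + C2*exp(-6*t).
Try y_p = A*cos(4*t) + B*sin(4*t). Substituting and equating the coefficients of cos(4t) and sin(4t) gives A = -14/65, B = -7/260, so y_p = -14*cos(4*t)/65 - 7*sin(4*t)/260.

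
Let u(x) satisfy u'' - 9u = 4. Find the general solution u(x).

Characteristic equation r² - 9 = 0 factors as (r - 3)(r + 3) = 0, so r = 3, -3.
Hence u_h = C1*exp(3*x) + C2*exp(-3*x).
For the particular solution try u_p = A0. Substituting and matching coefficients of each power of x gives A0 = -4/9, so u_p = -4/9.

u = -4/9 + C1*exp(3*x) + C2*exp(-3*x)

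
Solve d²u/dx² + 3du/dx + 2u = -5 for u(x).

u = -5/2 + C1*exp(-2*x) + C2*exp(-x)

Characteristic equation r² + 3r + 2 = 0 factors as (r + 2)(r + 1) = 0, so r = -2, -1.
Hence u_h = C1*exp(-2*x) + C2*exp(-x).
For the particular solution try u_p = A0. Substituting and matching coefficients of each power of x gives A0 = -5/2, so u_p = -5/2.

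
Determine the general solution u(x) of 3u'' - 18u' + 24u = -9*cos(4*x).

Divide through by 3: u'' - 6u' + 8u = -3*cos(4*x).
Characteristic equation r² - 6r + 8 = 0 factors as (r - 4)(r - 2) = 0, so r = 4, 2.
Hence u_h = C1*exp(4*x) + C2*exp(2*x).
Try u_p = A*cos(4*x) + B*sin(4*x). Substituting and equating the coefficients of cos(4x) and sin(4x) gives A = 3/80, B = 9/80, so u_p = 3*cos(4*x)/80 + 9*sin(4*x)/80.

u = 3*cos(4*x)/80 + 9*sin(4*x)/80 + C1*exp(4*x) + C2*exp(2*x)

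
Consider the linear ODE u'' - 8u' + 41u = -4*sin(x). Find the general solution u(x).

u = -5*sin(x)/52 - cos(x)/52 + C1*cos(5*x)*exp(4*x) + C2*exp(4*x)*sin(5*x)

Characteristic equation r² - 8r + 41 = 0 has discriminant (-8)² - 4·(41) = -100 < 0, so r = 4 ± 5i.
Hence u_h = C1*cos(5*x)*exp(4*x) + C2*exp(4*x)*sin(5*x).
Try u_p = A*cos(x) + B*sin(x). Substituting and equating the coefficients of cos(x) and sin(x) gives A = -1/52, B = -5/52, so u_p = -5*sin(x)/52 - cos(x)/52.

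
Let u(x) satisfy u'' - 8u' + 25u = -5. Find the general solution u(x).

Characteristic equation r² - 8r + 25 = 0 has discriminant (-8)² - 4·(25) = -36 < 0, so r = 4 ± 3i.
Hence u_h = C1*cos(3*x)*exp(4*x) + C2*exp(4*x)*sin(3*x).
For the particular solution try u_p = A0. Substituting and matching coefficients of each power of x gives A0 = -1/5, so u_p = -1/5.

u = -1/5 + C1*cos(3*x)*exp(4*x) + C2*exp(4*x)*sin(3*x)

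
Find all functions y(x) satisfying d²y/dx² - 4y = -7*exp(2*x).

Characteristic equation r² - 4 = 0 factors as (r - 2)(r + 2) = 0, so r = 2, -2.
Hence y_h = C1*exp(2*x) + C2*exp(-2*x).
Since exp(2*x) solves the homogeneous equation (r = 2 is a root of multiplicity 1), multiply the trial by x. Try y_p = A*x*exp(2*x). Substituting into the equation and dividing by exp(2*x) gives A = -7/4, so y_p = -7*x*exp(2*x)/4.

y = C1*exp(2*x) + C2*exp(-2*x) - 7*x*exp(2*x)/4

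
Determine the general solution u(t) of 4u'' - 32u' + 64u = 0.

u = C1*exp(4*t) + C2*t*exp(4*t)

Divide through by 4: u'' - 8u' + 16u = 0.
Characteristic equation r² - 8r + 16 = 0 has discriminant (-8)² - 4·(16) = 0, so r = 4 is a repeated root.
Hence u_h = (C1 + C2*t)*exp(4*t).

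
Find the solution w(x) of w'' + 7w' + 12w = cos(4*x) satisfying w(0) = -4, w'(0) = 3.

w = -328*exp(-3*x)/25 - cos(4*x)/200 + 7*sin(4*x)/200 + 73*exp(-4*x)/8

Characteristic equation r² + 7r + 12 = 0 factors as (r + 3)(r + 4) = 0, so r = -3, -4.
Hence w_h = C1*exp(-3*x) + C2*exp(-4*x).
Try w_p = A*cos(4*x) + B*sin(4*x). Substituting and equating the coefficients of cos(4x) and sin(4x) gives A = -1/200, B = 7/200, so w_p = -cos(4*x)/200 + 7*sin(4*x)/200.
General solution: w = -cos(4*x)/200 + 7*sin(4*x)/200 + C1*exp(-3*x) + C2*exp(-4*x).
Apply the initial conditions: w(0) = -1/200 + C1 + C2 = -4 and w'(0) = 7/50 - 4*C2 - 3*C1 = 3. Solving gives C1 = -328/25, C2 = 73/8.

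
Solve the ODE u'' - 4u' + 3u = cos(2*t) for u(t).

Characteristic equation r² - 4r + 3 = 0 factors as (r - 3)(r - 1) = 0, so r = 3, 1.
Hence u_h = C1*exp(3*t) + C2*exp(t).
Try u_p = A*cos(2*t) + B*sin(2*t). Substituting and equating the coefficients of cos(2t) and sin(2t) gives A = -1/65, B = -8/65, so u_p = -8*sin(2*t)/65 - cos(2*t)/65.

u = -8*sin(2*t)/65 - cos(2*t)/65 + C1*exp(3*t) + C2*exp(t)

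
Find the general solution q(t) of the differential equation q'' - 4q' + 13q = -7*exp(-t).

q = -7*exp(-t)/18 + C1*cos(3*t)*exp(2*t) + C2*exp(2*t)*sin(3*t)

Characteristic equation r² - 4r + 13 = 0 has discriminant (-4)² - 4·(13) = -36 < 0, so r = 2 ± 3i.
Hence q_h = C1*cos(3*t)*exp(2*t) + C2*exp(2*t)*sin(3*t).
Try q_p = A*exp(-t). Substituting into the equation and dividing by exp(-t) gives A = -7/18, so q_p = -7*exp(-t)/18.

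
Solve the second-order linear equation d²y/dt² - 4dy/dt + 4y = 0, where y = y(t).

Characteristic equation r² - 4r + 4 = 0 has discriminant (-4)² - 4·(4) = 0, so r = 2 is a repeated root.
Hence y_h = (C1 + C2*t)*exp(2*t).

y = C1*exp(2*t) + C2*t*exp(2*t)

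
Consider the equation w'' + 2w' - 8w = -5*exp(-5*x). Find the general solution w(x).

w = -5*exp(-5*x)/7 + C1*exp(2*x) + C2*exp(-4*x)

Characteristic equation r² + 2r - 8 = 0 factors as (r - 2)(r + 4) = 0, so r = 2, -4.
Hence w_h = C1*exp(2*x) + C2*exp(-4*x).
Try w_p = A*exp(-5*x). Substituting into the equation and dividing by exp(-5*x) gives A = -5/7, so w_p = -5*exp(-5*x)/7.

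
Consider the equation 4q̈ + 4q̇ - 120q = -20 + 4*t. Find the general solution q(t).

q = 149/900 - t/30 + C1*exp(-6*t) + C2*exp(5*t)

Divide through by 4: q'' + q' - 30q = -5 + t.
Characteristic equation r² + r - 30 = 0 factors as (r + 6)(r - 5) = 0, so r = -6, 5.
Hence q_h = C1*exp(-6*t) + C2*exp(5*t).
For the particular solution try q_p = A0 + A1*t. Substituting and matching coefficients of each power of t gives A0 = 149/900, A1 = -1/30, so q_p = 149/900 - t/30.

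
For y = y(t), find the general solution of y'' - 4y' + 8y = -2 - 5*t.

y = -9/16 - 5*t/8 + C1*cos(2*t)*exp(2*t) + C2*exp(2*t)*sin(2*t)

Characteristic equation r² - 4r + 8 = 0 has discriminant (-4)² - 4·(8) = -16 < 0, so r = 2 ± 2i.
Hence y_h = C1*cos(2*t)*exp(2*t) + C2*exp(2*t)*sin(2*t).
For the particular solution try y_p = A0 + A1*t. Substituting and matching coefficients of each power of t gives A0 = -9/16, A1 = -5/8, so y_p = -9/16 - 5*t/8.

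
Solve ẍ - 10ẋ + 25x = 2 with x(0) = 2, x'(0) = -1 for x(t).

Characteristic equation r² - 10r + 25 = 0 has discriminant (-10)² - 4·(25) = 0, so r = 5 is a repeated root.
Hence x_h = (C1 + C2*t)*exp(5*t).
For the particular solution try x_p = A0. Substituting and matching coefficients of each power of t gives A0 = 2/25, so x_p = 2/25.
General solution: x = 2/25 + C1*exp(5*t) + C2*t*exp(5*t).
Apply the initial conditions: x(0) = 2/25 + C1 = 2 and x'(0) = C2 + 5*C1 = -1. Solving gives C1 = 48/25, C2 = -53/5.

x = 2/25 + 48*exp(5*t)/25 - 53*t*exp(5*t)/5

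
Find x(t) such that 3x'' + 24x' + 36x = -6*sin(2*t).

x = -sin(2*t)/20 + cos(2*t)/10 + C1*exp(-6*t) + C2*exp(-2*t)

Divide through by 3: x'' + 8x' + 12x = -2*sin(2*t).
Characteristic equation r² + 8r + 12 = 0 factors as (r + 6)(r + 2) = 0, so r = -6, -2.
Hence x_h = C1*exp(-6*t) + C2*exp(-2*t).
Try x_p = A*cos(2*t) + B*sin(2*t). Substituting and equating the coefficients of cos(2t) and sin(2t) gives A = 1/10, B = -1/20, so x_p = -sin(2*t)/20 + cos(2*t)/10.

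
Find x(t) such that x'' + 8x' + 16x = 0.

Characteristic equation r² + 8r + 16 = 0 has discriminant (8)² - 4·(16) = 0, so r = -4 is a repeated root.
Hence x_h = (C1 + C2*t)*exp(-4*t).

x = C1*exp(-4*t) + C2*t*exp(-4*t)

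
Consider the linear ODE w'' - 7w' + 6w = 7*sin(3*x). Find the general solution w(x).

w = -7*sin(3*x)/150 + 49*cos(3*x)/150 + C1*exp(6*x) + C2*exp(x)

Characteristic equation r² - 7r + 6 = 0 factors as (r - 6)(r - 1) = 0, so r = 6, 1.
Hence w_h = C1*exp(6*x) + C2*exp(x).
Try w_p = A*cos(3*x) + B*sin(3*x). Substituting and equating the coefficients of cos(3x) and sin(3x) gives A = 49/150, B = -7/150, so w_p = -7*sin(3*x)/150 + 49*cos(3*x)/150.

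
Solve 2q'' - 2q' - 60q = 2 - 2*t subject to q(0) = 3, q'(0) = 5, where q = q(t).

Divide through by 2: q'' - q' - 30q = 1 - t.
Characteristic equation r² - r - 30 = 0 factors as (r - 6)(r + 5) = 0, so r = 6, -5.
Hence q_h = C1*exp(6*t) + C2*exp(-5*t).
For the particular solution try q_p = A0 + A1*t. Substituting and matching coefficients of each power of t gives A0 = -31/900, A1 = 1/30, so q_p = -31/900 + t/30.
General solution: q = -31/900 + t/30 + C1*exp(6*t) + C2*exp(-5*t).
Apply the initial conditions: q(0) = -31/900 + C1 + C2 = 3 and q'(0) = 1/30 - 5*C2 + 6*C1 = 5. Solving gives C1 = 725/396, C2 = 331/275.

q = -31/900 + t/30 + 331*exp(-5*t)/275 + 725*exp(6*t)/396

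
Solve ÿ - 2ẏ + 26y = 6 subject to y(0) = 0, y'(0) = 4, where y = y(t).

Characteristic equation r² - 2r + 26 = 0 has discriminant (-2)² - 4·(26) = -100 < 0, so r = 1 ± 5i.
Hence y_h = C1*cos(5*t)*exp(t) + C2*exp(t)*sin(5*t).
For the particular solution try y_p = A0. Substituting and matching coefficients of each power of t gives A0 = 3/13, so y_p = 3/13.
General solution: y = 3/13 + C1*cos(5*t)*exp(t) + C2*exp(t)*sin(5*t).
Apply the initial conditions: y(0) = 3/13 + C1 = 0 and y'(0) = C1 + 5*C2 = 4. Solving gives C1 = -3/13, C2 = 11/13.

y = 3/13 - 3*cos(5*t)*exp(t)/13 + 11*exp(t)*sin(5*t)/13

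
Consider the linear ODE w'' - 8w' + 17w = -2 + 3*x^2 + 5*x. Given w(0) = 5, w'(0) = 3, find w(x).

w = 384/4913 + 3*x**2/17 + 133*x/289 - 84246*exp(4*x)*sin(x)/4913 + 24181*cos(x)*exp(4*x)/4913

Characteristic equation r² - 8r + 17 = 0 has discriminant (-8)² - 4·(17) = -4 < 0, so r = 4 ± i.
Hence w_h = C1*cos(x)*exp(4*x) + C2*exp(4*x)*sin(x).
For the particular solution try w_p = A0 + A1*x + A2*x^2. Substituting and matching coefficients of each power of x gives A0 = 384/4913, A1 = 133/289, A2 = 3/17, so w_p = 384/4913 + 3*x^2/17 + 133*x/289.
General solution: w = 384/4913 + 3*x^2/17 + 133*x/289 + C1*cos(x)*exp(4*x) + C2*exp(4*x)*sin(x).
Apply the initial conditions: w(0) = 384/4913 + C1 = 5 and w'(0) = 133/289 + C2 + 4*C1 = 3. Solving gives C1 = 24181/4913, C2 = -84246/4913.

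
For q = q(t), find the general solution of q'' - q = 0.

Characteristic equation r² - 1 = 0 factors as (r + 1)(r - 1) = 0, so r = -1, 1.
Hence q_h = C1*exp(-t) + C2*exp(t).

q = C1*exp(-t) + C2*exp(t)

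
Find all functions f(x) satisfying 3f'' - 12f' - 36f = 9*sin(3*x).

Divide through by 3: f'' - 4f' - 12f = 3*sin(3*x).
Characteristic equation r² - 4r - 12 = 0 factors as (r + 2)(r - 6) = 0, so r = -2, 6.
Hence f_h = C1*exp(-2*x) + C2*exp(6*x).
Try f_p = A*cos(3*x) + B*sin(3*x). Substituting and equating the coefficients of cos(3x) and sin(3x) gives A = 4/65, B = -7/65, so f_p = -7*sin(3*x)/65 + 4*cos(3*x)/65.

f = -7*sin(3*x)/65 + 4*cos(3*x)/65 + C1*exp(-2*x) + C2*exp(6*x)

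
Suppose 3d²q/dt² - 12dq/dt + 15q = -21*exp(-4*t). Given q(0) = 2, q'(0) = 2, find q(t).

Divide through by 3: q'' - 4q' + 5q = -7*exp(-4*t).
Characteristic equation r² - 4r + 5 = 0 has discriminant (-4)² - 4·(5) = -4 < 0, so r = 2 ± i.
Hence q_h = C1*cos(t)*exp(2*t) + C2*exp(2*t)*sin(t).
Try q_p = A*exp(-4*t). Substituting into the equation and dividing by exp(-4*t) gives A = -7/37, so q_p = -7*exp(-4*t)/37.
General solution: q = -7*exp(-4*t)/37 + C1*cos(t)*exp(2*t) + C2*exp(2*t)*sin(t).
Apply the initial conditions: q(0) = -7/37 + C1 = 2 and q'(0) = 28/37 + C2 + 2*C1 = 2. Solving gives C1 = 81/37, C2 = -116/37.

q = -7*exp(-4*t)/37 - 116*exp(2*t)*sin(t)/37 + 81*cos(t)*exp(2*t)/37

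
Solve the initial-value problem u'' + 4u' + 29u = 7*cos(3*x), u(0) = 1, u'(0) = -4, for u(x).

u = 21*sin(3*x)/136 + 35*cos(3*x)/136 - 81*exp(-2*x)*sin(5*x)/136 + 101*cos(5*x)*exp(-2*x)/136

Characteristic equation r² + 4r + 29 = 0 has discriminant (4)² - 4·(29) = -100 < 0, so r = -2 ± 5i.
Hence u_h = C1*cos(5*x)*exp(-2*x) + C2*exp(-2*x)*sin(5*x).
Try u_p = A*cos(3*x) + B*sin(3*x). Substituting and equating the coefficients of cos(3x) and sin(3x) gives A = 35/136, B = 21/136, so u_p = 21*sin(3*x)/136 + 35*cos(3*x)/136.
General solution: u = 21*sin(3*x)/136 + 35*cos(3*x)/136 + C1*cos(5*x)*exp(-2*x) + C2*exp(-2*x)*sin(5*x).
Apply the initial conditions: u(0) = 35/136 + C1 = 1 and u'(0) = 63/136 - 2*C1 + 5*C2 = -4. Solving gives C1 = 101/136, C2 = -81/136.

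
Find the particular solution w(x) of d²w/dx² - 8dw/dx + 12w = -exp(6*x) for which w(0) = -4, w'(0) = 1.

Characteristic equation r² - 8r + 12 = 0 factors as (r - 2)(r - 6) = 0, so r = 2, 6.
Hence w_h = C1*exp(2*x) + C2*exp(6*x).
Since exp(6*x) solves the homogeneous equation (r = 6 is a root of multiplicity 1), multiply the trial by x. Try w_p = A*x*exp(6*x). Substituting into the equation and dividing by exp(6*x) gives A = -1/4, so w_p = -x*exp(6*x)/4.
General solution: w = C1*exp(2*x) + C2*exp(6*x) - x*exp(6*x)/4.
Apply the initial conditions: w(0) = C1 + C2 = -4 and w'(0) = -1/4 + 2*C1 + 6*C2 = 1. Solving gives C1 = -101/16, C2 = 37/16.

w = -101*exp(2*x)/16 + 37*exp(6*x)/16 - x*exp(6*x)/4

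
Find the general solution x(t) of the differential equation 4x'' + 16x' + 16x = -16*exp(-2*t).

Divide through by 4: x'' + 4x' + 4x = -4*exp(-2*t).
Characteristic equation r² + 4r + 4 = 0 has discriminant (4)² - 4·(4) = 0, so r = -2 is a repeated root.
Hence x_h = (C1 + C2*t)*exp(-2*t).
Since exp(-2*t) solves the homogeneous equation (r = -2 is a root of multiplicity 2), multiply the trial by t^2. Try x_p = A*t^2*exp(-2*t). Substituting into the equation and dividing by exp(-2*t) gives A = -2, so x_p = -2*t^2*exp(-2*t).

x = C1*exp(-2*t) - 2*t**2*exp(-2*t) + C2*t*exp(-2*t)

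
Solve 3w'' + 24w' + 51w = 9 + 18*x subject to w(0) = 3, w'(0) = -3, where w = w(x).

w = 3/289 + 6*x/17 + 864*cos(x)*exp(-4*x)/289 + 2487*exp(-4*x)*sin(x)/289

Divide through by 3: w'' + 8w' + 17w = 3 + 6*x.
Characteristic equation r² + 8r + 17 = 0 has discriminant (8)² - 4·(17) = -4 < 0, so r = -4 ± i.
Hence w_h = C1*cos(x)*exp(-4*x) + C2*exp(-4*x)*sin(x).
For the particular solution try w_p = A0 + A1*x. Substituting and matching coefficients of each power of x gives A0 = 3/289, A1 = 6/17, so w_p = 3/289 + 6*x/17.
General solution: w = 3/289 + 6*x/17 + C1*cos(x)*exp(-4*x) + C2*exp(-4*x)*sin(x).
Apply the initial conditions: w(0) = 3/289 + C1 = 3 and w'(0) = 6/17 + C2 - 4*C1 = -3. Solving gives C1 = 864/289, C2 = 2487/289.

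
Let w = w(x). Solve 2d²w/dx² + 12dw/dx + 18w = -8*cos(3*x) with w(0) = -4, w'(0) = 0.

w = -4*exp(-3*x) - 2*sin(3*x)/9 - 34*x*exp(-3*x)/3

Divide through by 2: w'' + 6w' + 9w = -4*cos(3*x).
Characteristic equation r² + 6r + 9 = 0 has discriminant (6)² - 4·(9) = 0, so r = -3 is a repeated root.
Hence w_h = (C1 + C2*x)*exp(-3*x).
Try w_p = A*cos(3*x) + B*sin(3*x). Substituting and equating the coefficients of cos(3x) and sin(3x) gives A = 0, B = -2/9, so w_p = -2*sin(3*x)/9.
General solution: w = -2*sin(3*x)/9 + C1*exp(-3*x) + C2*x*exp(-3*x).
Apply the initial conditions: w(0) = C1 = -4 and w'(0) = -2/3 + C2 - 3*C1 = 0. Solving gives C1 = -4, C2 = -34/3.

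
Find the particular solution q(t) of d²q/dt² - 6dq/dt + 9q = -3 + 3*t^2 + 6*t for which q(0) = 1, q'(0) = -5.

Characteristic equation r² - 6r + 9 = 0 has discriminant (-6)² - 4·(9) = 0, so r = 3 is a repeated root.
Hence q_h = (C1 + C2*t)*exp(3*t).
For the particular solution try q_p = A0 + A1*t + A2*t^2. Substituting and matching coefficients of each power of t gives A0 = 1/3, A1 = 10/9, A2 = 1/3, so q_p = 1/3 + t^2/3 + 10*t/9.
General solution: q = 1/3 + t^2/3 + 10*t/9 + C1*exp(3*t) + C2*t*exp(3*t).
Apply the initial conditions: q(0) = 1/3 + C1 = 1 and q'(0) = 10/9 + C2 + 3*C1 = -5. Solving gives C1 = 2/3, C2 = -73/9.

q = 1/3 + t**2/3 + 2*exp(3*t)/3 + 10*t/9 - 73*t*exp(3*t)/9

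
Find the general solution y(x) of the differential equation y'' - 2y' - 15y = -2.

Characteristic equation r² - 2r - 15 = 0 factors as (r + 3)(r - 5) = 0, so r = -3, 5.
Hence y_h = C1*exp(-3*x) + C2*exp(5*x).
For the particular solution try y_p = A0. Substituting and matching coefficients of each power of x gives A0 = 2/15, so y_p = 2/15.

y = 2/15 + C1*exp(-3*x) + C2*exp(5*x)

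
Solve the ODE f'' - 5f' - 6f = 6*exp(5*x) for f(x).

f = -exp(5*x) + C1*exp(6*x) + C2*exp(-x)

Characteristic equation r² - 5r - 6 = 0 factors as (r - 6)(r + 1) = 0, so r = 6, -1.
Hence f_h = C1*exp(6*x) + C2*exp(-x).
Try f_p = A*exp(5*x). Substituting into the equation and dividing by exp(5*x) gives A = -1, so f_p = -exp(5*x).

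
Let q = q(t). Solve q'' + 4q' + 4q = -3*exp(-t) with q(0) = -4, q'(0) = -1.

Characteristic equation r² + 4r + 4 = 0 has discriminant (4)² - 4·(4) = 0, so r = -2 is a repeated root.
Hence q_h = (C1 + C2*t)*exp(-2*t).
Try q_p = A*exp(-t). Substituting into the equation and dividing by exp(-t) gives A = -3, so q_p = -3*exp(-t).
General solution: q = -3*exp(-t) + C1*exp(-2*t) + C2*t*exp(-2*t).
Apply the initial conditions: q(0) = -3 + C1 = -4 and q'(0) = 3 + C2 - 2*C1 = -1. Solving gives C1 = -1, C2 = -6.

q = -exp(-2*t) - 3*exp(-t) - 6*t*exp(-2*t)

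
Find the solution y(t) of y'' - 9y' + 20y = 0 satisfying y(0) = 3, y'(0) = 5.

y = -7*exp(5*t) + 10*exp(4*t)

Characteristic equation r² - 9r + 20 = 0 factors as (r - 5)(r - 4) = 0, so r = 5, 4.
Hence y_h = C1*exp(5*t) + C2*exp(4*t).
Apply the initial conditions: y(0) = C1 + C2 = 3 and y'(0) = 4*C2 + 5*C1 = 5. Solving gives C1 = -7, C2 = 10.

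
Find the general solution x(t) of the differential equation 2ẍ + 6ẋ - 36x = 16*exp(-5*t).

x = -exp(-5*t) + C1*exp(-6*t) + C2*exp(3*t)

Divide through by 2: x'' + 3x' - 18x = 8*exp(-5*t).
Characteristic equation r² + 3r - 18 = 0 factors as (r + 6)(r - 3) = 0, so r = -6, 3.
Hence x_h = C1*exp(-6*t) + C2*exp(3*t).
Try x_p = A*exp(-5*t). Substituting into the equation and dividing by exp(-5*t) gives A = -1, so x_p = -exp(-5*t).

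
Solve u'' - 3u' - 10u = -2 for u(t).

u = 1/5 + C1*exp(5*t) + C2*exp(-2*t)

Characteristic equation r² - 3r - 10 = 0 factors as (r - 5)(r + 2) = 0, so r = 5, -2.
Hence u_h = C1*exp(5*t) + C2*exp(-2*t).
For the particular solution try u_p = A0. Substituting and matching coefficients of each power of t gives A0 = 1/5, so u_p = 1/5.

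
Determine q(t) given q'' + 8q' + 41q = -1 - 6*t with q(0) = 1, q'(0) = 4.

q = 7/1681 - 6*t/41 + 1674*cos(5*t)*exp(-4*t)/1681 + 13666*exp(-4*t)*sin(5*t)/8405

Characteristic equation r² + 8r + 41 = 0 has discriminant (8)² - 4·(41) = -100 < 0, so r = -4 ± 5i.
Hence q_h = C1*cos(5*t)*exp(-4*t) + C2*exp(-4*t)*sin(5*t).
For the particular solution try q_p = A0 + A1*t. Substituting and matching coefficients of each power of t gives A0 = 7/1681, A1 = -6/41, so q_p = 7/1681 - 6*t/41.
General solution: q = 7/1681 - 6*t/41 + C1*cos(5*t)*exp(-4*t) + C2*exp(-4*t)*sin(5*t).
Apply the initial conditions: q(0) = 7/1681 + C1 = 1 and q'(0) = -6/41 - 4*C1 + 5*C2 = 4. Solving gives C1 = 1674/1681, C2 = 13666/8405.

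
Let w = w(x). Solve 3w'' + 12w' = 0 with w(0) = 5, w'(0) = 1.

w = 21/4 - exp(-4*x)/4

Divide through by 3: w'' + 4w' = 0.
Characteristic equation r² + 4r = 0 factors as (r + 4)r = 0, so r = -4, 0.
Hence w_h = C1*exp(-4*x) + C2.
Apply the initial conditions: w(0) = C1 + C2 = 5 and w'(0) = -4*C1 = 1. Solving gives C1 = -1/4, C2 = 21/4.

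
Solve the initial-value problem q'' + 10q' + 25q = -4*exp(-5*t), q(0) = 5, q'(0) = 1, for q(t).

Characteristic equation r² + 10r + 25 = 0 has discriminant (10)² - 4·(25) = 0, so r = -5 is a repeated root.
Hence q_h = (C1 + C2*t)*exp(-5*t).
Since exp(-5*t) solves the homogeneous equation (r = -5 is a root of multiplicity 2), multiply the trial by t^2. Try q_p = A*t^2*exp(-5*t). Substituting into the equation and dividing by exp(-5*t) gives A = -2, so q_p = -2*t^2*exp(-5*t).
General solution: q = C1*exp(-5*t) - 2*t^2*exp(-5*t) + C2*t*exp(-5*t).
Apply the initial conditions: q(0) = C1 = 5 and q'(0) = C2 - 5*C1 = 1. Solving gives C1 = 5, C2 = 26.

q = 5*exp(-5*t) - 2*t**2*exp(-5*t) + 26*t*exp(-5*t)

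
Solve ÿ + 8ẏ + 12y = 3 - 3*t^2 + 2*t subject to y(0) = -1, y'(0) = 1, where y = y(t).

y = -1/24 + t/2 - 21*exp(-2*t)/16 - t**2/4 + 17*exp(-6*t)/48

Characteristic equation r² + 8r + 12 = 0 factors as (r + 2)(r + 6) = 0, so r = -2, -6.
Hence y_h = C1*exp(-2*t) + C2*exp(-6*t).
For the particular solution try y_p = A0 + A1*t + A2*t^2. Substituting and matching coefficients of each power of t gives A0 = -1/24, A1 = 1/2, A2 = -1/4, so y_p = -1/24 + t/2 - t^2/4.
General solution: y = -1/24 + t/2 - t^2/4 + C1*exp(-2*t) + C2*exp(-6*t).
Apply the initial conditions: y(0) = -1/24 + C1 + C2 = -1 and y'(0) = 1/2 - 6*C2 - 2*C1 = 1. Solving gives C1 = -21/16, C2 = 17/48.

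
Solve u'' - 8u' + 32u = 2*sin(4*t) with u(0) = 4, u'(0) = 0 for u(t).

Characteristic equation r² - 8r + 32 = 0 has discriminant (-8)² - 4·(32) = -64 < 0, so r = 4 ± 4i.
Hence u_h = C1*cos(4*t)*exp(4*t) + C2*exp(4*t)*sin(4*t).
Try u_p = A*cos(4*t) + B*sin(4*t). Substituting and equating the coefficients of cos(4t) and sin(4t) gives A = 1/20, B = 1/40, so u_p = cos(4*t)/20 + sin(4*t)/40.
General solution: u = cos(4*t)/20 + sin(4*t)/40 + C1*cos(4*t)*exp(4*t) + C2*exp(4*t)*sin(4*t).
Apply the initial conditions: u(0) = 1/20 + C1 = 4 and u'(0) = 1/10 + 4*C1 + 4*C2 = 0. Solving gives C1 = 79/20, C2 = -159/40.

u = cos(4*t)/20 + sin(4*t)/40 - 159*exp(4*t)*sin(4*t)/40 + 79*cos(4*t)*exp(4*t)/20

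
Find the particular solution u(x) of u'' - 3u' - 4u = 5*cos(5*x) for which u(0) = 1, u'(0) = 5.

Characteristic equation r² - 3r - 4 = 0 factors as (r - 4)(r + 1) = 0, so r = 4, -1.
Hence u_h = C1*exp(4*x) + C2*exp(-x).
Try u_p = A*cos(5*x) + B*sin(5*x). Substituting and equating the coefficients of cos(5x) and sin(5x) gives A = -145/1066, B = -75/1066, so u_p = -145*cos(5*x)/1066 - 75*sin(5*x)/1066.
General solution: u = -145*cos(5*x)/1066 - 75*sin(5*x)/1066 + C1*exp(4*x) + C2*exp(-x).
Apply the initial conditions: u(0) = -145/1066 + C1 + C2 = 1 and u'(0) = -375/1066 - C2 + 4*C1 = 5. Solving gives C1 = 266/205, C2 = -21/130.

u = -145*cos(5*x)/1066 - 75*sin(5*x)/1066 - 21*exp(-x)/130 + 266*exp(4*x)/205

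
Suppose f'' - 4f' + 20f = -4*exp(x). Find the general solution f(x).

Characteristic equation r² - 4r + 20 = 0 has discriminant (-4)² - 4·(20) = -64 < 0, so r = 2 ± 4i.
Hence f_h = C1*cos(4*x)*exp(2*x) + C2*exp(2*x)*sin(4*x).
Try f_p = A*exp(x). Substituting into the equation and dividing by exp(x) gives A = -4/17, so f_p = -4*exp(x)/17.

f = -4*exp(x)/17 + C1*cos(4*x)*exp(2*x) + C2*exp(2*x)*sin(4*x)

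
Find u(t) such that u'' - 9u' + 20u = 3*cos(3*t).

Characteristic equation r² - 9r + 20 = 0 factors as (r - 4)(r - 5) = 0, so r = 4, 5.
Hence u_h = C1*exp(4*t) + C2*exp(5*t).
Try u_p = A*cos(3*t) + B*sin(3*t). Substituting and equating the coefficients of cos(3t) and sin(3t) gives A = 33/850, B = -81/850, so u_p = -81*sin(3*t)/850 + 33*cos(3*t)/850.

u = -81*sin(3*t)/850 + 33*cos(3*t)/850 + C1*exp(4*t) + C2*exp(5*t)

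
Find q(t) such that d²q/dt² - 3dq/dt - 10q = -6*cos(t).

q = 9*sin(t)/65 + 33*cos(t)/65 + C1*exp(-2*t) + C2*exp(5*t)

Characteristic equation r² - 3r - 10 = 0 factors as (r + 2)(r - 5) = 0, so r = -2, 5.
Hence q_h = C1*exp(-2*t) + C2*exp(5*t).
Try q_p = A*cos(t) + B*sin(t). Substituting and equating the coefficients of cos(t) and sin(t) gives A = 33/65, B = 9/65, so q_p = 9*sin(t)/65 + 33*cos(t)/65.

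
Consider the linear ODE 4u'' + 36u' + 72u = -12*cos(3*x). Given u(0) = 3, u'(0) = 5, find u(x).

u = -24*exp(-6*x)/5 - sin(3*x)/10 - cos(3*x)/30 + 47*exp(-3*x)/6

Divide through by 4: u'' + 9u' + 18u = -3*cos(3*x).
Characteristic equation r² + 9r + 18 = 0 factors as (r + 3)(r + 6) = 0, so r = -3, -6.
Hence u_h = C1*exp(-3*x) + C2*exp(-6*x).
Try u_p = A*cos(3*x) + B*sin(3*x). Substituting and equating the coefficients of cos(3x) and sin(3x) gives A = -1/30, B = -1/10, so u_p = -sin(3*x)/10 - cos(3*x)/30.
General solution: u = -sin(3*x)/10 - cos(3*x)/30 + C1*exp(-3*x) + C2*exp(-6*x).
Apply the initial conditions: u(0) = -1/30 + C1 + C2 = 3 and u'(0) = -3/10 - 6*C2 - 3*C1 = 5. Solving gives C1 = 47/6, C2 = -24/5.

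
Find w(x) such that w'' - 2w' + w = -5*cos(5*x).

w = 25*sin(5*x)/338 + 30*cos(5*x)/169 + C1*exp(x) + C2*x*exp(x)

Characteristic equation r² - 2r + 1 = 0 has discriminant (-2)² - 4·(1) = 0, so r = 1 is a repeated root.
Hence w_h = (C1 + C2*x)*exp(x).
Try w_p = A*cos(5*x) + B*sin(5*x). Substituting and equating the coefficients of cos(5x) and sin(5x) gives A = 30/169, B = 25/338, so w_p = 25*sin(5*x)/338 + 30*cos(5*x)/169.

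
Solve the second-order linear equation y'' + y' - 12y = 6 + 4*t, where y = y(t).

Characteristic equation r² + r - 12 = 0 factors as (r + 4)(r - 3) = 0, so r = -4, 3.
Hence y_h = C1*exp(-4*t) + C2*exp(3*t).
For the particular solution try y_p = A0 + A1*t. Substituting and matching coefficients of each power of t gives A0 = -19/36, A1 = -1/3, so y_p = -19/36 - t/3.

y = -19/36 - t/3 + C1*exp(-4*t) + C2*exp(3*t)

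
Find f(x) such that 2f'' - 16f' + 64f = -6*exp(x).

f = -3*exp(x)/25 + C1*cos(4*x)*exp(4*x) + C2*exp(4*x)*sin(4*x)

Divide through by 2: f'' - 8f' + 32f = -3*exp(x).
Characteristic equation r² - 8r + 32 = 0 has discriminant (-8)² - 4·(32) = -64 < 0, so r = 4 ± 4i.
Hence f_h = C1*cos(4*x)*exp(4*x) + C2*exp(4*x)*sin(4*x).
Try f_p = A*exp(x). Substituting into the equation and dividing by exp(x) gives A = -3/25, so f_p = -3*exp(x)/25.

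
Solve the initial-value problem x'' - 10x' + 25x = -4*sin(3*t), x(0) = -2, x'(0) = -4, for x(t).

Characteristic equation r² - 10r + 25 = 0 has discriminant (-10)² - 4·(25) = 0, so r = 5 is a repeated root.
Hence x_h = (C1 + C2*t)*exp(5*t).
Try x_p = A*cos(3*t) + B*sin(3*t). Substituting and equating the coefficients of cos(3t) and sin(3t) gives A = -30/289, B = -16/289, so x_p = -30*cos(3*t)/289 - 16*sin(3*t)/289.
General solution: x = -30*cos(3*t)/289 - 16*sin(3*t)/289 + C1*exp(5*t) + C2*t*exp(5*t).
Apply the initial conditions: x(0) = -30/289 + C1 = -2 and x'(0) = -48/289 + C2 + 5*C1 = -4. Solving gives C1 = -548/289, C2 = 96/17.

x = -548*exp(5*t)/289 - 30*cos(3*t)/289 - 16*sin(3*t)/289 + 96*t*exp(5*t)/17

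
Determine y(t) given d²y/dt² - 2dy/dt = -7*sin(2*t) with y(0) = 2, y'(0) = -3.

y = 21/4 - 19*exp(2*t)/8 - 7*cos(2*t)/8 + 7*sin(2*t)/8

Characteristic equation r² - 2r = 0 factors as (r - 2)r = 0, so r = 2, 0.
Hence y_h = C1*exp(2*t) + C2.
Try y_p = A*cos(2*t) + B*sin(2*t). Substituting and equating the coefficients of cos(2t) and sin(2t) gives A = -7/8, B = 7/8, so y_p = -7*cos(2*t)/8 + 7*sin(2*t)/8.
General solution: y = C2 - 7*cos(2*t)/8 + 7*sin(2*t)/8 + C1*exp(2*t).
Apply the initial conditions: y(0) = -7/8 + C1 + C2 = 2 and y'(0) = 7/4 + 2*C1 = -3. Solving gives C1 = -19/8, C2 = 21/4.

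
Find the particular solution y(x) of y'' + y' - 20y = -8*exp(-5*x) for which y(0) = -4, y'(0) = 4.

Characteristic equation r² + r - 20 = 0 factors as (r - 4)(r + 5) = 0, so r = 4, -5.
Hence y_h = C1*exp(4*x) + C2*exp(-5*x).
Since exp(-5*x) solves the homogeneous equation (r = -5 is a root of multiplicity 1), multiply the trial by x. Try y_p = A*x*exp(-5*x). Substituting into the equation and dividing by exp(-5*x) gives A = 8/9, so y_p = 8*x*exp(-5*x)/9.
General solution: y = C1*exp(4*x) + C2*exp(-5*x) + 8*x*exp(-5*x)/9.
Apply the initial conditions: y(0) = C1 + C2 = -4 and y'(0) = 8/9 - 5*C2 + 4*C1 = 4. Solving gives C1 = -152/81, C2 = -172/81.

y = -172*exp(-5*x)/81 - 152*exp(4*x)/81 + 8*x*exp(-5*x)/9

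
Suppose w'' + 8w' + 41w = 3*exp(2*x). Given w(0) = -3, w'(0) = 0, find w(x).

Characteristic equation r² + 8r + 41 = 0 has discriminant (8)² - 4·(41) = -100 < 0, so r = -4 ± 5i.
Hence w_h = C1*cos(5*x)*exp(-4*x) + C2*exp(-4*x)*sin(5*x).
Try w_p = A*exp(2*x). Substituting into the equation and dividing by exp(2*x) gives A = 3/61, so w_p = 3*exp(2*x)/61.
General solution: w = 3*exp(2*x)/61 + C1*cos(5*x)*exp(-4*x) + C2*exp(-4*x)*sin(5*x).
Apply the initial conditions: w(0) = 3/61 + C1 = -3 and w'(0) = 6/61 - 4*C1 + 5*C2 = 0. Solving gives C1 = -186/61, C2 = -150/61.

w = 3*exp(2*x)/61 - 186*cos(5*x)*exp(-4*x)/61 - 150*exp(-4*x)*sin(5*x)/61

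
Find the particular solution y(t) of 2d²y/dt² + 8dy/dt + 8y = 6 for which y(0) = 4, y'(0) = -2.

y = 3/4 + 13*exp(-2*t)/4 + 9*t*exp(-2*t)/2

Divide through by 2: y'' + 4y' + 4y = 3.
Characteristic equation r² + 4r + 4 = 0 has discriminant (4)² - 4·(4) = 0, so r = -2 is a repeated root.
Hence y_h = (C1 + C2*t)*exp(-2*t).
For the particular solution try y_p = A0. Substituting and matching coefficients of each power of t gives A0 = 3/4, so y_p = 3/4.
General solution: y = 3/4 + C1*exp(-2*t) + C2*t*exp(-2*t).
Apply the initial conditions: y(0) = 3/4 + C1 = 4 and y'(0) = C2 - 2*C1 = -2. Solving gives C1 = 13/4, C2 = 9/2.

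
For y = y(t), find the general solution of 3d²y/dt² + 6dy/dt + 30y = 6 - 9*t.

y = 13/50 - 3*t/10 + C1*cos(3*t)*exp(-t) + C2*exp(-t)*sin(3*t)

Divide through by 3: y'' + 2y' + 10y = 2 - 3*t.
Characteristic equation r² + 2r + 10 = 0 has discriminant (2)² - 4·(10) = -36 < 0, so r = -1 ± 3i.
Hence y_h = C1*cos(3*t)*exp(-t) + C2*exp(-t)*sin(3*t).
For the particular solution try y_p = A0 + A1*t. Substituting and matching coefficients of each power of t gives A0 = 13/50, A1 = -3/10, so y_p = 13/50 - 3*t/10.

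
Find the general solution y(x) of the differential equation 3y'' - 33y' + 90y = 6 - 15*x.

Divide through by 3: y'' - 11y' + 30y = 2 - 5*x.
Characteristic equation r² - 11r + 30 = 0 factors as (r - 6)(r - 5) = 0, so r = 6, 5.
Hence y_h = C1*exp(6*x) + C2*exp(5*x).
For the particular solution try y_p = A0 + A1*x. Substituting and matching coefficients of each power of x gives A0 = 1/180, A1 = -1/6, so y_p = 1/180 - x/6.

y = 1/180 - x/6 + C1*exp(6*x) + C2*exp(5*x)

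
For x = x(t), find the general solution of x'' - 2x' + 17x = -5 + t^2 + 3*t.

Characteristic equation r² - 2r + 17 = 0 has discriminant (-2)² - 4·(17) = -64 < 0, so r = 1 ± 4i.
Hence x_h = C1*cos(4*t)*exp(t) + C2*exp(t)*sin(4*t).
For the particular solution try x_p = A0 + A1*t + A2*t^2. Substituting and matching coefficients of each power of t gives A0 = -1369/4913, A1 = 55/289, A2 = 1/17, so x_p = -1369/4913 + t^2/17 + 55*t/289.

x = -1369/4913 + t**2/17 + 55*t/289 + C1*cos(4*t)*exp(t) + C2*exp(t)*sin(4*t)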